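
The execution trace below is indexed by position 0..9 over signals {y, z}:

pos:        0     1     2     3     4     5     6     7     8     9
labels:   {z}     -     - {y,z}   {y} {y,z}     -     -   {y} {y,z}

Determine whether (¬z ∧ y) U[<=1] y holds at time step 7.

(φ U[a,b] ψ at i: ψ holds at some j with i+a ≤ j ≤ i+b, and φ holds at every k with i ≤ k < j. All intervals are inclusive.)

Need some j in [7,8] with y, and (¬z ∧ y) at every k in [7,j-1].
  j=7: y false.
  j=8: y holds, but (¬z ∧ y) fails at k=7 → not this j.
No j in the window works → until fails.

Does not hold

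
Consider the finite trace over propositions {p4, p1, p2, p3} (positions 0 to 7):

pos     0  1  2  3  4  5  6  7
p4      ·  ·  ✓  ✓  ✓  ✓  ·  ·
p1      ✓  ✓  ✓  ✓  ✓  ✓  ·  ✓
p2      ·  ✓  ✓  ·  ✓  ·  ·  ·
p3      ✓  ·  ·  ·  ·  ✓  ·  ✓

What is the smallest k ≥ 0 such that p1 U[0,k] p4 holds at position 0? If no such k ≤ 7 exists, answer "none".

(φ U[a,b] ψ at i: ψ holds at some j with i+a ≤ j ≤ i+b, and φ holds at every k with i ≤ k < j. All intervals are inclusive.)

2

Need earliest j ≥ 0 with p4, and p1 at every k in [0,j-1].
  j=0: rhs fails.
  j=1: rhs fails.
  j=2: rhs holds; lhs holds on [0,1]. k = 2.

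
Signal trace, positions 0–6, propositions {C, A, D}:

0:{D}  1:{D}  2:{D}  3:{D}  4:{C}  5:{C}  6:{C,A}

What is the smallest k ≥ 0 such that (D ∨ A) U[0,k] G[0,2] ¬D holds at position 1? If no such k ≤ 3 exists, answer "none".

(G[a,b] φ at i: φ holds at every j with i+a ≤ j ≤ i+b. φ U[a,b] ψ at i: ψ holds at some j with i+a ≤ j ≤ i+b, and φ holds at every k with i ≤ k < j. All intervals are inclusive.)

Need earliest j ≥ 1 with G[0,2] ¬D, and (D ∨ A) at every k in [1,j-1].
  j=1: rhs fails.
  j=2: rhs fails.
  j=3: rhs fails.
  j=4: rhs holds; lhs holds on [1,3]. k = 3.

3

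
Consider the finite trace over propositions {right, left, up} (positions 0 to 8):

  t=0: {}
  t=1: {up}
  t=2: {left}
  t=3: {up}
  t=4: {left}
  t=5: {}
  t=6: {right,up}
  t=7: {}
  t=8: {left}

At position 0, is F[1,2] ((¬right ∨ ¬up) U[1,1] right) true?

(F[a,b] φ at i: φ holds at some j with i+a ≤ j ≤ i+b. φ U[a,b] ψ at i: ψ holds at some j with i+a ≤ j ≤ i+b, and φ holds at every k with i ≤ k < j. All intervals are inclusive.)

Check ((¬right ∨ ¬up) U[1,1] right) at each j in [1,2]:
  j=1: fails
  j=2: fails
No position in the window satisfies it → formula fails.

Does not hold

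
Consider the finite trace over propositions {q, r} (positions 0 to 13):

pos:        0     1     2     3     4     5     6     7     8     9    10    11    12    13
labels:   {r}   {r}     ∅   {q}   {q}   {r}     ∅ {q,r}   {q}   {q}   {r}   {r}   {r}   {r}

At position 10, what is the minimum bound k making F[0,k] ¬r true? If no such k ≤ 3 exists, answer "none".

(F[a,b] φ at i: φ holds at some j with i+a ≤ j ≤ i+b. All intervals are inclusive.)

none

Scan j = 10,11,… for ¬r:
  j=10: fails
  j=11: fails
  j=12: fails
  j=13: fails
No j in [10,13] satisfies it → none.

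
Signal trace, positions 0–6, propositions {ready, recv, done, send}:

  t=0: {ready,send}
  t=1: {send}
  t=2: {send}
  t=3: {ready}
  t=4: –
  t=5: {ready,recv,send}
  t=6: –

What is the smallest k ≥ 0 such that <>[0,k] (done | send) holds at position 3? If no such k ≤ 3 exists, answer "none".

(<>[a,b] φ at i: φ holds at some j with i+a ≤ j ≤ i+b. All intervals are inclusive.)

2

Scan j = 3,4,… for (done | send):
  j=3: fails
  j=4: fails
  j=5: holds
First hit at j=5, so smallest k = 5-3 = 2.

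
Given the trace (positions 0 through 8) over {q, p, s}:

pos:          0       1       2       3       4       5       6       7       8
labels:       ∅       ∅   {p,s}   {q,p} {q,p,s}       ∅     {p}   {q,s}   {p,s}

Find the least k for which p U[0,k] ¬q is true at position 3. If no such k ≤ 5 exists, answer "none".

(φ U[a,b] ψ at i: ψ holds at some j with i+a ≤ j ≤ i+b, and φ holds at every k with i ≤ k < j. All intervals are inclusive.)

2

Need earliest j ≥ 3 with ¬q, and p at every k in [3,j-1].
  j=3: rhs fails.
  j=4: rhs fails.
  j=5: rhs holds; lhs holds on [3,4]. k = 2.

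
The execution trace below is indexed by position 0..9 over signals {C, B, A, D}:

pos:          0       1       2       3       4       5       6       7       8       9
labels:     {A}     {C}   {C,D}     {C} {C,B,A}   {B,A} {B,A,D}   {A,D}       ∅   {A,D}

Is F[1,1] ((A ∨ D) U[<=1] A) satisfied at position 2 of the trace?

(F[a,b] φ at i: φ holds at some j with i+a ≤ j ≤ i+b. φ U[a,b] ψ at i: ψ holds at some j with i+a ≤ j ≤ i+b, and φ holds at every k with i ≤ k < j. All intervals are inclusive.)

Check ((A ∨ D) U[<=1] A) at each j in [3,3]:
  j=3: fails
No position in the window satisfies it → formula fails.

No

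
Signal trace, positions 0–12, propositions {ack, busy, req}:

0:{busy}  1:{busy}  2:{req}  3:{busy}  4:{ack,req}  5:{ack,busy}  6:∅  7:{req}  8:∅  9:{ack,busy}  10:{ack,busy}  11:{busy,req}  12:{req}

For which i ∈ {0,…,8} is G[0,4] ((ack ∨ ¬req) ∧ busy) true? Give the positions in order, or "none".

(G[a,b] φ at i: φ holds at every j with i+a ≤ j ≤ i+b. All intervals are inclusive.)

none

Evaluate at each i in [0,8]:
  i=0: ✗ (fails at j=2)
  i=1: ✗ (fails at j=2)
  i=2: ✗ (fails at j=2)
  i=3: ✗ (fails at j=4)
  i=4: ✗ (fails at j=4)
  i=5: ✗ (fails at j=6)
  i=6: ✗ (fails at j=6)
  i=7: ✗ (fails at j=7)
  i=8: ✗ (fails at j=8)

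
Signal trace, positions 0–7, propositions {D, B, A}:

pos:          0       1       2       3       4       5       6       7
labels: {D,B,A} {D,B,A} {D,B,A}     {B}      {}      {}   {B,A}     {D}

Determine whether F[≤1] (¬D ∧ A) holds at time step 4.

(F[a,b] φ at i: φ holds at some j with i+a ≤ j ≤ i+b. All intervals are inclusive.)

Does not hold

Check (¬D ∧ A) at each j in [4,5]:
  j=4: false
  j=5: false
No position in the window satisfies it → formula fails.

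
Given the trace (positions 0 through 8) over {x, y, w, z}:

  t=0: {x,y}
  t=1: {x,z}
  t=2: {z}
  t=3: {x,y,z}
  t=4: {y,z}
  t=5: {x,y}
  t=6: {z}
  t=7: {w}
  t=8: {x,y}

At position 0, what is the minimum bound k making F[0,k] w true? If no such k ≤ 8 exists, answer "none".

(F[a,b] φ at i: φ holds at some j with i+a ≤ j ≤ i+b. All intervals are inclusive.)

Scan j = 0,1,… for w:
  j=0: fails
  j=1: fails
  j=2: fails
  j=3: fails
  j=4: fails
  j=5: fails
  j=6: fails
  j=7: holds
First hit at j=7, so smallest k = 7-0 = 7.

7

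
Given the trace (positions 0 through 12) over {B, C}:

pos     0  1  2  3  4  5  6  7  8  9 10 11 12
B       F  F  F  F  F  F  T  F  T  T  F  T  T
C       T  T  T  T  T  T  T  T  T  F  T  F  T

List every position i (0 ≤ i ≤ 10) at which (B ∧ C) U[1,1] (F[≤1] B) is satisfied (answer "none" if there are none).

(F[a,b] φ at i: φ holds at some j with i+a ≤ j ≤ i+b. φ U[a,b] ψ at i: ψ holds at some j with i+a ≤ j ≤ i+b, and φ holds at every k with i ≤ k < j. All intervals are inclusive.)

Evaluate at each i in [0,10]:
  i=0: ✗ (no rhs in [1,1])
  i=1: ✗ (no rhs in [2,2])
  i=2: ✗ (no rhs in [3,3])
  i=3: ✗ (no rhs in [4,4])
  i=4: ✗ (lhs fails at k=4 before rhs at j=5)
  i=5: ✗ (lhs fails at k=5 before rhs at j=6)
  i=6: ✓ (rhs at j=7; lhs holds on [6,6])
  i=7: ✗ (lhs fails at k=7 before rhs at j=8)
  i=8: ✓ (rhs at j=9; lhs holds on [8,8])
  i=9: ✗ (lhs fails at k=9 before rhs at j=10)
  i=10: ✗ (lhs fails at k=10 before rhs at j=11)

6, 8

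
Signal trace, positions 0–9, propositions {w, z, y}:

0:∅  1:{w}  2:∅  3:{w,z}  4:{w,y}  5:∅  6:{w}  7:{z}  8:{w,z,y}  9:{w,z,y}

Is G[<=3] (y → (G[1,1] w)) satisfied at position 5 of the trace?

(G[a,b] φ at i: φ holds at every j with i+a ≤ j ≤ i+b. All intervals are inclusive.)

Holds

Check (y → (G[1,1] w)) at every j in [5,8]:
  j=5: antecedent false → ✓
  j=6: antecedent false → ✓
  j=7: antecedent false → ✓
  j=8: antecedent true; consequent holds on [9,9] → ✓
All positions satisfy it → formula holds.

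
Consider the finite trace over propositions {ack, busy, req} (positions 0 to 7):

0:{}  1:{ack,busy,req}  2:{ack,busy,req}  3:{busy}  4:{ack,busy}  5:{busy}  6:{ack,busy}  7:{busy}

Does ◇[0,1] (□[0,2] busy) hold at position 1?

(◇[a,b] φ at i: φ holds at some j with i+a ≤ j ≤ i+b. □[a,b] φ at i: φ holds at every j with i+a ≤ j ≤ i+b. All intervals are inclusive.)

Check □[0,2] busy at each j in [1,2]:
  j=1: holds on [1,3]
  j=2: holds on [2,4]
Found at j=1 → formula holds.

Holds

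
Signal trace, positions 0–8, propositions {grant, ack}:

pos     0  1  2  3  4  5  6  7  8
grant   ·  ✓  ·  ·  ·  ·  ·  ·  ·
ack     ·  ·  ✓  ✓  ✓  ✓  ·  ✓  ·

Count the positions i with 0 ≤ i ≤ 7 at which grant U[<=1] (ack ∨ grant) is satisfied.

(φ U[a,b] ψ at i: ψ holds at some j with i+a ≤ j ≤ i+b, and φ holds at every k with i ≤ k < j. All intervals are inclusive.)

6

Evaluate at each i in [0,7]:
  i=0: ✗ (lhs fails at k=0 before rhs at j=1)
  i=1: ✓ (rhs at j=1)
  i=2: ✓ (rhs at j=2)
  i=3: ✓ (rhs at j=3)
  i=4: ✓ (rhs at j=4)
  i=5: ✓ (rhs at j=5)
  i=6: ✗ (lhs fails at k=6 before rhs at j=7)
  i=7: ✓ (rhs at j=7)
Positions where it holds: {1, 2, 3, 4, 5, 7} → 6.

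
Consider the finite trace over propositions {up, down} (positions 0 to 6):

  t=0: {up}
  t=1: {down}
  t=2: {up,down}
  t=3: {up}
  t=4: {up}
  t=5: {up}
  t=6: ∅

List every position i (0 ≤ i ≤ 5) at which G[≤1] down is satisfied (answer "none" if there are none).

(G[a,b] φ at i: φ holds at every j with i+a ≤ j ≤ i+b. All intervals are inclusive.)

Evaluate at each i in [0,5]:
  i=0: ✗ (fails at j=0)
  i=1: ✓ (all of [1,2])
  i=2: ✗ (fails at j=3)
  i=3: ✗ (fails at j=3)
  i=4: ✗ (fails at j=4)
  i=5: ✗ (fails at j=5)

1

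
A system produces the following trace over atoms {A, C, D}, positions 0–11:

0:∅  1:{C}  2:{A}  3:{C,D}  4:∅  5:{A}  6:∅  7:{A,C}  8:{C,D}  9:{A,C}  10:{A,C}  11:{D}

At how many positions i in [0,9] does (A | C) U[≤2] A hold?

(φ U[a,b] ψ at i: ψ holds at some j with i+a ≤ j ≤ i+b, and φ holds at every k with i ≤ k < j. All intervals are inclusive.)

Evaluate at each i in [0,9]:
  i=0: ✗ (lhs fails at k=0 before rhs at j=2)
  i=1: ✓ (rhs at j=2; lhs holds on [1,1])
  i=2: ✓ (rhs at j=2)
  i=3: ✗ (lhs fails at k=4 before rhs at j=5)
  i=4: ✗ (lhs fails at k=4 before rhs at j=5)
  i=5: ✓ (rhs at j=5)
  i=6: ✗ (lhs fails at k=6 before rhs at j=7)
  i=7: ✓ (rhs at j=7)
  i=8: ✓ (rhs at j=9; lhs holds on [8,8])
  i=9: ✓ (rhs at j=9)
Positions where it holds: {1, 2, 5, 7, 8, 9} → 6.

6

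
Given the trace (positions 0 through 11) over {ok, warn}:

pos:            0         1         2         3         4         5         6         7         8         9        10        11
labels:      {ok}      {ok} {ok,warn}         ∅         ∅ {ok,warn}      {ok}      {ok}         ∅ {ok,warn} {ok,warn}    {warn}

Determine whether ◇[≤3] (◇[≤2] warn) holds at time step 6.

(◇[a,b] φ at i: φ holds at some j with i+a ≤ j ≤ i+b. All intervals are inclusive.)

Holds

Check ◇[≤2] warn at each j in [6,9]:
  j=6: fails (none in [6,8])
  j=7: holds (witness at 9)
  j=8: holds (witness at 9)
  j=9: holds (witness at 9)
Found at j=7 → formula holds.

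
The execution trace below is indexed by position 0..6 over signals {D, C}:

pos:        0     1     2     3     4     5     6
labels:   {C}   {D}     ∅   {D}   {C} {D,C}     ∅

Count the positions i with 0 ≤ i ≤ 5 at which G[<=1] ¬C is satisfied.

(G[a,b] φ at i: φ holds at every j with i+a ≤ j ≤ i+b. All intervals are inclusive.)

Evaluate at each i in [0,5]:
  i=0: ✗ (fails at j=0)
  i=1: ✓ (all of [1,2])
  i=2: ✓ (all of [2,3])
  i=3: ✗ (fails at j=4)
  i=4: ✗ (fails at j=4)
  i=5: ✗ (fails at j=5)
Positions where it holds: {1, 2} → 2.

2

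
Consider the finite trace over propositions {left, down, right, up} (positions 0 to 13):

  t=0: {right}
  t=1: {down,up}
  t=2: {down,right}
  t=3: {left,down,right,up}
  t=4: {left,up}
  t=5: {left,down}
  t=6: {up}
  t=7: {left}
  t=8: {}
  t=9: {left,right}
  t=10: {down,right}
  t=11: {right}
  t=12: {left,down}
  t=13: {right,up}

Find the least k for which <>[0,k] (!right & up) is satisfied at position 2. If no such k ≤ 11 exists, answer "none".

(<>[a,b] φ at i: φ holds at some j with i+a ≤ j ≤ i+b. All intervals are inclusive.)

Scan j = 2,3,… for (!right & up):
  j=2: fails
  j=3: fails
  j=4: holds
First hit at j=4, so smallest k = 4-2 = 2.

2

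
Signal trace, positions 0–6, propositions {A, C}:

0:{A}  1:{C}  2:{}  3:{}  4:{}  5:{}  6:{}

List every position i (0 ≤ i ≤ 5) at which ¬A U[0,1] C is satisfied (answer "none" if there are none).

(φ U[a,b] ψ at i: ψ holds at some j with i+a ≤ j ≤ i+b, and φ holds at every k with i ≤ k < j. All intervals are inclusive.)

Evaluate at each i in [0,5]:
  i=0: ✗ (lhs fails at k=0 before rhs at j=1)
  i=1: ✓ (rhs at j=1)
  i=2: ✗ (no rhs in [2,3])
  i=3: ✗ (no rhs in [3,4])
  i=4: ✗ (no rhs in [4,5])
  i=5: ✗ (no rhs in [5,6])

1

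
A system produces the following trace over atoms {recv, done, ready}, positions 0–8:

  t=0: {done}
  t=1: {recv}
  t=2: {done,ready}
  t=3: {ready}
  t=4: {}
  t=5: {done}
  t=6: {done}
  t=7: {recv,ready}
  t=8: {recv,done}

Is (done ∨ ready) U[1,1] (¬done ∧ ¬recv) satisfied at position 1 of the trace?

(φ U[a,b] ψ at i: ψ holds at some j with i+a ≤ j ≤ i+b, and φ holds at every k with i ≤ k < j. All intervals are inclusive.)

Does not hold

Need some j in [2,2] with (¬done ∧ ¬recv), and (done ∨ ready) at every k in [1,j-1].
  j=2: (¬done ∧ ¬recv) false.
No j in the window works → until fails.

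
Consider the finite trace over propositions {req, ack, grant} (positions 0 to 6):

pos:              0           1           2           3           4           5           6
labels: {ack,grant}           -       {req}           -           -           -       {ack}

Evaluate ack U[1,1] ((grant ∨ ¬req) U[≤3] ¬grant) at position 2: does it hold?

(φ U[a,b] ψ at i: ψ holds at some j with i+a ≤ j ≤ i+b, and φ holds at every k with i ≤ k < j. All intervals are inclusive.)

No

Need some j in [3,3] with ((grant ∨ ¬req) U[≤3] ¬grant), and ack at every k in [2,j-1].
  j=3: ((grant ∨ ¬req) U[≤3] ¬grant) holds, but ack fails at k=2 → not this j.
No j in the window works → until fails.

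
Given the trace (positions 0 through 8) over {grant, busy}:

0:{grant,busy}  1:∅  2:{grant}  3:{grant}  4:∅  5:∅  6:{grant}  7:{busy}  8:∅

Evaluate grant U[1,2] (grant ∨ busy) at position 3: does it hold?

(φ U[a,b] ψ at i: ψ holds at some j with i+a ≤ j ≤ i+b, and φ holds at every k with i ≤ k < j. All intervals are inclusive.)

Need some j in [4,5] with (grant ∨ busy), and grant at every k in [3,j-1].
  j=4: (grant ∨ busy) false.
  j=5: (grant ∨ busy) false.
No j in the window works → until fails.

False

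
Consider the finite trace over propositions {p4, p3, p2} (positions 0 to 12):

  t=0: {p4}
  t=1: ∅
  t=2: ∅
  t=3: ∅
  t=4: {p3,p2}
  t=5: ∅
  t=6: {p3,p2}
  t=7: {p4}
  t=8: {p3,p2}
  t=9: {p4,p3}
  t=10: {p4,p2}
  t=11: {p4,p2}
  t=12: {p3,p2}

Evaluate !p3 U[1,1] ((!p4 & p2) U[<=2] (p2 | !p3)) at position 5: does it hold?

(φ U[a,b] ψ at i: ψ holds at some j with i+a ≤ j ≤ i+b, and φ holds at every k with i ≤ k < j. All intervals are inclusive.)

Yes

Need some j in [6,6] with ((!p4 & p2) U[<=2] (p2 | !p3)), and !p3 at every k in [5,j-1].
  j=6: ((!p4 & p2) U[<=2] (p2 | !p3)) holds; !p3 holds at every k in [5,5] → satisfied.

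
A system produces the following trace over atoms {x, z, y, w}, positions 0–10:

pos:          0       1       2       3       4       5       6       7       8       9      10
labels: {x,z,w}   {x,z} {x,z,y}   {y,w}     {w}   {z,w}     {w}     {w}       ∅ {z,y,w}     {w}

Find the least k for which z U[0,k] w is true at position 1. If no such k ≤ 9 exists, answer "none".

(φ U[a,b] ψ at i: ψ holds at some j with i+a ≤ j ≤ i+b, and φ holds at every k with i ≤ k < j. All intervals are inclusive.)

2

Need earliest j ≥ 1 with w, and z at every k in [1,j-1].
  j=1: rhs fails.
  j=2: rhs fails.
  j=3: rhs holds; lhs holds on [1,2]. k = 2.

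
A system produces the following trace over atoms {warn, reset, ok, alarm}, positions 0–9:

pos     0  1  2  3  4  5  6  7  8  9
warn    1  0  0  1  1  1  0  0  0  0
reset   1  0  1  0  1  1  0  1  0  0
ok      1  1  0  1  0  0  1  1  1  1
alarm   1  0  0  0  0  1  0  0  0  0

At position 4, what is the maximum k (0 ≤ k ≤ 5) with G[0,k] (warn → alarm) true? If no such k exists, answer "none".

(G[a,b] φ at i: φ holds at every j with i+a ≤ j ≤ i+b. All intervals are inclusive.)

(warn → alarm) must hold from j=4 onward; find where it first fails.
  j=4: fails → no k works.

none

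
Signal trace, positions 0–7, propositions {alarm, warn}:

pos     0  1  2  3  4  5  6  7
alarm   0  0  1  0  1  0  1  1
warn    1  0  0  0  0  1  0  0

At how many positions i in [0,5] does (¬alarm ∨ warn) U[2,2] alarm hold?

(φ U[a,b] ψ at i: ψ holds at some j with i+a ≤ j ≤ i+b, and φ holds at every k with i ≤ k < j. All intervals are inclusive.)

1

Evaluate at each i in [0,5]:
  i=0: ✓ (rhs at j=2; lhs holds on [0,1])
  i=1: ✗ (no rhs in [3,3])
  i=2: ✗ (lhs fails at k=2 before rhs at j=4)
  i=3: ✗ (no rhs in [5,5])
  i=4: ✗ (lhs fails at k=4 before rhs at j=6)
  i=5: ✗ (lhs fails at k=6 before rhs at j=7)
Positions where it holds: {0} → 1.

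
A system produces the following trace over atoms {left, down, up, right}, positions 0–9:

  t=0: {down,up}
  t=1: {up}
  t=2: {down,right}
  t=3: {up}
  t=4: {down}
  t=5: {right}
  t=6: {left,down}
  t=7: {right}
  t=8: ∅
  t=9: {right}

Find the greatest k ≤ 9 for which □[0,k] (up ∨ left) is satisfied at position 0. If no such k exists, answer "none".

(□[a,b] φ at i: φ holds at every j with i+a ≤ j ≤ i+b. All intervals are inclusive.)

1

(up ∨ left) must hold from j=0 onward; find where it first fails.
  j=0: holds
  j=1: holds
  j=2: fails
Holds on [0,1], so largest k = 1.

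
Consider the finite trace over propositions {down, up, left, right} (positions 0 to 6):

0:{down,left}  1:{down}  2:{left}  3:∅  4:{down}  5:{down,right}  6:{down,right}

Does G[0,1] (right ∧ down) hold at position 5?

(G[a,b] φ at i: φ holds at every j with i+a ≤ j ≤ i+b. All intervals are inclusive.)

Check (right ∧ down) at every j in [5,6]:
  j=5: true
  j=6: true
All positions satisfy it → formula holds.

Holds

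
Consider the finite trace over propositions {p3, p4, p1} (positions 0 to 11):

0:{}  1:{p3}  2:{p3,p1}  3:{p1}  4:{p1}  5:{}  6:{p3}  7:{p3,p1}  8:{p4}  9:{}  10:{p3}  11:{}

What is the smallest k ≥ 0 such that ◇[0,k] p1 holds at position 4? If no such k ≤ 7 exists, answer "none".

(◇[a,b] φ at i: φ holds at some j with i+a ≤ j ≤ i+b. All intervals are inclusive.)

0

Scan j = 4,5,… for p1:
  j=4: holds
First hit at j=4, so smallest k = 4-4 = 0.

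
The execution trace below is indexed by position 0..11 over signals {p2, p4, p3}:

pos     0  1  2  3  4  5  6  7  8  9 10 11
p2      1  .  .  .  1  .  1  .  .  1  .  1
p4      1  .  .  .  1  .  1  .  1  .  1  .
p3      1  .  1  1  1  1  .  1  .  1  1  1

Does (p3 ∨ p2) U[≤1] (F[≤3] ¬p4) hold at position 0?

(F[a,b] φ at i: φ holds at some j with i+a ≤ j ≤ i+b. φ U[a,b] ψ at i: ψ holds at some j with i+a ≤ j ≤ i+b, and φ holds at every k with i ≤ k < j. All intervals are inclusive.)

Need some j in [0,1] with F[≤3] ¬p4, and (p3 ∨ p2) at every k in [0,j-1].
  j=0: F[≤3] ¬p4 holds; no prefix to check → satisfied.

Yes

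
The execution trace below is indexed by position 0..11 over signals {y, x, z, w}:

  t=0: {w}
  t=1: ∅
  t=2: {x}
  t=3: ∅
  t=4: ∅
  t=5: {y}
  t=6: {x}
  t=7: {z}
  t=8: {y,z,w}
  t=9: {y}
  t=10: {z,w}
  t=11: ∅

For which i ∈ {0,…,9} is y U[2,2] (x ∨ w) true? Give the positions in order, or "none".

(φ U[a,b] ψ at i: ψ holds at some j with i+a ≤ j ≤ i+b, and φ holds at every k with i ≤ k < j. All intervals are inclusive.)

Evaluate at each i in [0,9]:
  i=0: ✗ (lhs fails at k=0 before rhs at j=2)
  i=1: ✗ (no rhs in [3,3])
  i=2: ✗ (no rhs in [4,4])
  i=3: ✗ (no rhs in [5,5])
  i=4: ✗ (lhs fails at k=4 before rhs at j=6)
  i=5: ✗ (no rhs in [7,7])
  i=6: ✗ (lhs fails at k=6 before rhs at j=8)
  i=7: ✗ (no rhs in [9,9])
  i=8: ✓ (rhs at j=10; lhs holds on [8,9])
  i=9: ✗ (no rhs in [11,11])

8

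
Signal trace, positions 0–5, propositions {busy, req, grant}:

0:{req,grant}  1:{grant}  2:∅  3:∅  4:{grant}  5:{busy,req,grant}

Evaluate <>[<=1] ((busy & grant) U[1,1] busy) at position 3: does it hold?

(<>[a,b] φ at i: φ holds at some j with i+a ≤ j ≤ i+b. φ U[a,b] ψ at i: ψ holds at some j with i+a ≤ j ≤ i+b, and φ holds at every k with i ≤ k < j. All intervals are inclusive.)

False

Check ((busy & grant) U[1,1] busy) at each j in [3,4]:
  j=3: fails
  j=4: fails
No position in the window satisfies it → formula fails.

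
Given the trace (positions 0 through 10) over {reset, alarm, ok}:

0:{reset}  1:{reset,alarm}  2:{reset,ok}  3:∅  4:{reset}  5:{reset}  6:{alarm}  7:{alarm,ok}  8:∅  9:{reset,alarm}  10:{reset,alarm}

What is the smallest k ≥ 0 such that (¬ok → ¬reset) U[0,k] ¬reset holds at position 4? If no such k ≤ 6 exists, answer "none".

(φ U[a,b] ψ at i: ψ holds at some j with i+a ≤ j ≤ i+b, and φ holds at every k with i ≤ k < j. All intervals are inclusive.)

Need earliest j ≥ 4 with ¬reset, and (¬ok → ¬reset) at every k in [4,j-1].
  j=4: rhs fails.
  j=5: rhs fails.
  j=6: rhs holds but lhs fails at k=4.
  j=7: rhs holds but lhs fails at k=4.
  j=8: rhs holds but lhs fails at k=4.
  j=9: rhs fails.
  j=10: rhs fails.
No witness within the range → none.

none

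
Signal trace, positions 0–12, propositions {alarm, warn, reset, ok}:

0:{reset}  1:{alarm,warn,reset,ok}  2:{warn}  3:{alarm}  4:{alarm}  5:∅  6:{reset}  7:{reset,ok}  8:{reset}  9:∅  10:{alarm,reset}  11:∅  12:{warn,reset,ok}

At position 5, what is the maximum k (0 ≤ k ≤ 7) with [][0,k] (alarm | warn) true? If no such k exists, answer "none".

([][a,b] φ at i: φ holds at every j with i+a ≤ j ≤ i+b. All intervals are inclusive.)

none

(alarm | warn) must hold from j=5 onward; find where it first fails.
  j=5: fails → no k works.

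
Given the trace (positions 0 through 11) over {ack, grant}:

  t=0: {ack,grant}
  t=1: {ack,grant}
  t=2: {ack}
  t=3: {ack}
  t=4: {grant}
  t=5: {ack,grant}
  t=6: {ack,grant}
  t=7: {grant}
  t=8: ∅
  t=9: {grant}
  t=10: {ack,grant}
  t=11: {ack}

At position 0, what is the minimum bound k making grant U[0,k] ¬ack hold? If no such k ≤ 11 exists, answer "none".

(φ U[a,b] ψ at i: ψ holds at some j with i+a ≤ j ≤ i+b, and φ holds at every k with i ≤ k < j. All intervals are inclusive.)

Need earliest j ≥ 0 with ¬ack, and grant at every k in [0,j-1].
  j=0: rhs fails.
  j=1: rhs fails.
  j=2: rhs fails.
  j=3: rhs fails.
  j=4: rhs holds but lhs fails at k=2.
  j=5: rhs fails.
  j=6: rhs fails.
  j=7: rhs holds but lhs fails at k=2.
  j=8: rhs holds but lhs fails at k=2.
  j=9: rhs holds but lhs fails at k=2.
  j=10: rhs fails.
  j=11: rhs fails.
No witness within the range → none.

none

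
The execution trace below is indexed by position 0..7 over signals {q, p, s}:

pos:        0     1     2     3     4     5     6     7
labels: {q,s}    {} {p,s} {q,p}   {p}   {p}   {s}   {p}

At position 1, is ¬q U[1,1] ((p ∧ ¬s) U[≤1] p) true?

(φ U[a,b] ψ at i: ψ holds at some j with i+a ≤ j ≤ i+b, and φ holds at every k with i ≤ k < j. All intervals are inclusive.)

Need some j in [2,2] with ((p ∧ ¬s) U[≤1] p), and ¬q at every k in [1,j-1].
  j=2: ((p ∧ ¬s) U[≤1] p) holds; ¬q holds at every k in [1,1] → satisfied.

True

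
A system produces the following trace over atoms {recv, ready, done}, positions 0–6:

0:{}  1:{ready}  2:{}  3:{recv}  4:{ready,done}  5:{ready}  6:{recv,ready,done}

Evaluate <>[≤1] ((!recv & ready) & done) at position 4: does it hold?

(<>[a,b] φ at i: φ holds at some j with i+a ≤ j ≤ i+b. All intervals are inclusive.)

True

Check ((!recv & ready) & done) at each j in [4,5]:
  j=4: true
  j=5: false
Found at j=4 → formula holds.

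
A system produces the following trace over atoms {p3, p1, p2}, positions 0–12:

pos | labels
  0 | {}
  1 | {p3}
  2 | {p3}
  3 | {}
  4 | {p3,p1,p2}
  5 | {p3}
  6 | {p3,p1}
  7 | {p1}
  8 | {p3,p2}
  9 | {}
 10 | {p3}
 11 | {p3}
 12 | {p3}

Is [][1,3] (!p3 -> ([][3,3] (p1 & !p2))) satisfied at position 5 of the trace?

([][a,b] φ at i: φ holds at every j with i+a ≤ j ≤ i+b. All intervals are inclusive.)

Check (!p3 -> ([][3,3] (p1 & !p2))) at every j in [6,8]:
  j=6: antecedent false → ✓
  j=7: antecedent true; consequent fails at 10 → ✗
  j=8: antecedent false → ✓
Fails at j=7 → formula fails.

Does not hold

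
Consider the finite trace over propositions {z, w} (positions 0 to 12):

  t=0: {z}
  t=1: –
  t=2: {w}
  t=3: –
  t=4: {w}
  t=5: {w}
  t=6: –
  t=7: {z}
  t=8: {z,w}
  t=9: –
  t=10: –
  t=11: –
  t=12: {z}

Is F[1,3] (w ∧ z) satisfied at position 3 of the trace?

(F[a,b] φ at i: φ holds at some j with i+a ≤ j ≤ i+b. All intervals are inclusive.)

Does not hold

Check (w ∧ z) at each j in [4,6]:
  j=4: false
  j=5: false
  j=6: false
No position in the window satisfies it → formula fails.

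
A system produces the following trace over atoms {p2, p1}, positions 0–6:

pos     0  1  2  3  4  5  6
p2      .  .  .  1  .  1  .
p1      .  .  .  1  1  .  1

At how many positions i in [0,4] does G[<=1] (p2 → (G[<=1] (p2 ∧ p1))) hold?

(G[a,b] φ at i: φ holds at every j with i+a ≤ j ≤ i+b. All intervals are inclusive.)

2

Evaluate at each i in [0,4]:
  i=0: ✓ (all of [0,1])
  i=1: ✓ (all of [1,2])
  i=2: ✗ (fails at j=3)
  i=3: ✗ (fails at j=3)
  i=4: ✗ (fails at j=5)
Positions where it holds: {0, 1} → 2.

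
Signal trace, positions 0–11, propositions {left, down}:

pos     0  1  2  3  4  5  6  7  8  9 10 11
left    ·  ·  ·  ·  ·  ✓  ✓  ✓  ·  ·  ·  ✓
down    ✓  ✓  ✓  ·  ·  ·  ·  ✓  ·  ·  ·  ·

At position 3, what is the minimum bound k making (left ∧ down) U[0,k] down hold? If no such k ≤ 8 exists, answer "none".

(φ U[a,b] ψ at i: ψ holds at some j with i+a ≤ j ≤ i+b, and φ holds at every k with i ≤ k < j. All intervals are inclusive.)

Need earliest j ≥ 3 with down, and (left ∧ down) at every k in [3,j-1].
  j=3: rhs fails.
  j=4: rhs fails.
  j=5: rhs fails.
  j=6: rhs fails.
  j=7: rhs holds but lhs fails at k=3.
  j=8: rhs fails.
  j=9: rhs fails.
  j=10: rhs fails.
  j=11: rhs fails.
No witness within the range → none.

none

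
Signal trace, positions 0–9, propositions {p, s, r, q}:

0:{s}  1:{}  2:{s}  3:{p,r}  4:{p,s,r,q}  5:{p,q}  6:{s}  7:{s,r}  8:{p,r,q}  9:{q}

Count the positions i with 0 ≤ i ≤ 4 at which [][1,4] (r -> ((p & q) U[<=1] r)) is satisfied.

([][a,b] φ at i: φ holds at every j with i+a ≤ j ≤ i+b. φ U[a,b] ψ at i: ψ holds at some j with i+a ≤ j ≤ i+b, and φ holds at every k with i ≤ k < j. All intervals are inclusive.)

5

Evaluate at each i in [0,4]:
  i=0: ✓ (all of [1,4])
  i=1: ✓ (all of [2,5])
  i=2: ✓ (all of [3,6])
  i=3: ✓ (all of [4,7])
  i=4: ✓ (all of [5,8])
Positions where it holds: {0, 1, 2, 3, 4} → 5.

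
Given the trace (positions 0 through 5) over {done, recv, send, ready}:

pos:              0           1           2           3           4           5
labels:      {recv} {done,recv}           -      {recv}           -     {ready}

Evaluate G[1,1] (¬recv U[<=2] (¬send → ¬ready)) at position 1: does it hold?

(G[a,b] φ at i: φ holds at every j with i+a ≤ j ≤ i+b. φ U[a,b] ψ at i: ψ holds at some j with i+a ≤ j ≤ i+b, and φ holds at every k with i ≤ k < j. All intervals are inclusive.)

Check (¬recv U[<=2] (¬send → ¬ready)) at every j in [2,2]:
  j=2: holds
All positions satisfy it → formula holds.

True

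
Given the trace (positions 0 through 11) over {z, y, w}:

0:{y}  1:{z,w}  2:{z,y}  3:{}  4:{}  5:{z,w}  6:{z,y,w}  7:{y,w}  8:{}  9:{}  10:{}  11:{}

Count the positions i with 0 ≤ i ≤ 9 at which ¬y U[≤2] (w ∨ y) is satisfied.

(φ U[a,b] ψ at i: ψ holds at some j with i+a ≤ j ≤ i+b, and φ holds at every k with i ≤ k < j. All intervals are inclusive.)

Evaluate at each i in [0,9]:
  i=0: ✓ (rhs at j=0)
  i=1: ✓ (rhs at j=1)
  i=2: ✓ (rhs at j=2)
  i=3: ✓ (rhs at j=5; lhs holds on [3,4])
  i=4: ✓ (rhs at j=5; lhs holds on [4,4])
  i=5: ✓ (rhs at j=5)
  i=6: ✓ (rhs at j=6)
  i=7: ✓ (rhs at j=7)
  i=8: ✗ (no rhs in [8,10])
  i=9: ✗ (no rhs in [9,11])
Positions where it holds: {0, 1, 2, 3, 4, 5, 6, 7} → 8.

8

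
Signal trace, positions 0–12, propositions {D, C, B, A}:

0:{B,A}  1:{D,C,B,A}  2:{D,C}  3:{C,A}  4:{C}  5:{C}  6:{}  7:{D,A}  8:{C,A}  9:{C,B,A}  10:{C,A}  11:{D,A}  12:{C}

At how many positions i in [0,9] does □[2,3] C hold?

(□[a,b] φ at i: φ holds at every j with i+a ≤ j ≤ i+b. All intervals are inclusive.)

5

Evaluate at each i in [0,9]:
  i=0: ✓ (all of [2,3])
  i=1: ✓ (all of [3,4])
  i=2: ✓ (all of [4,5])
  i=3: ✗ (fails at j=6)
  i=4: ✗ (fails at j=6)
  i=5: ✗ (fails at j=7)
  i=6: ✓ (all of [8,9])
  i=7: ✓ (all of [9,10])
  i=8: ✗ (fails at j=11)
  i=9: ✗ (fails at j=11)
Positions where it holds: {0, 1, 2, 6, 7} → 5.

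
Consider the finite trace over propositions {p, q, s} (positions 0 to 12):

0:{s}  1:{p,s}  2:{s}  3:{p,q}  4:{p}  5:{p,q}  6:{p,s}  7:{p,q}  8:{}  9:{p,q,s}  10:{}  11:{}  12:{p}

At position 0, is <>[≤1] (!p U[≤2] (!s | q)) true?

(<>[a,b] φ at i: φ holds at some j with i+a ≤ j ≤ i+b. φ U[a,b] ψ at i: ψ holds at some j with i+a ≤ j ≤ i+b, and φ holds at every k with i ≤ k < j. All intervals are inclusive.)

Check (!p U[≤2] (!s | q)) at each j in [0,1]:
  j=0: fails
  j=1: fails
No position in the window satisfies it → formula fails.

No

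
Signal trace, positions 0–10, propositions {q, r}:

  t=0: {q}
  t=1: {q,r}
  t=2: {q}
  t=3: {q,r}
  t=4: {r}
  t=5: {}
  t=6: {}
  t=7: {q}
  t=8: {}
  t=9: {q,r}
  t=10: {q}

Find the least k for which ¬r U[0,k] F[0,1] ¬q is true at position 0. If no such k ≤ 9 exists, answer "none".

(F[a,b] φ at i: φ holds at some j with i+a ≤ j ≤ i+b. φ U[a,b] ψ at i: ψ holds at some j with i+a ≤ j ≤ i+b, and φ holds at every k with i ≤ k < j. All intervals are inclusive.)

Need earliest j ≥ 0 with F[0,1] ¬q, and ¬r at every k in [0,j-1].
  j=0: rhs fails.
  j=1: rhs fails.
  j=2: rhs fails.
  j=3: rhs holds but lhs fails at k=1.
  j=4: rhs holds but lhs fails at k=1.
  j=5: rhs holds but lhs fails at k=1.
  j=6: rhs holds but lhs fails at k=1.
  j=7: rhs holds but lhs fails at k=1.
  j=8: rhs holds but lhs fails at k=1.
  j=9: rhs fails.
No witness within the range → none.

none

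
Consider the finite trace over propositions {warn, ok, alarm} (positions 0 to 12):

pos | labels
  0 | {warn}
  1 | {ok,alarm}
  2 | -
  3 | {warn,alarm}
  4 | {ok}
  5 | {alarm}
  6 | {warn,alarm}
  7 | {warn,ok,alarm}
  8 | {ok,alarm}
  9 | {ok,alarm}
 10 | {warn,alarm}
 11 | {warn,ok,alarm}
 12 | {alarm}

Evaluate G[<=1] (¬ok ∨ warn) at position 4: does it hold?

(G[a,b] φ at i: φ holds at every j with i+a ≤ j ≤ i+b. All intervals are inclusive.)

False

Check (¬ok ∨ warn) at every j in [4,5]:
  j=4: false
  j=5: true
Fails at j=4 → formula fails.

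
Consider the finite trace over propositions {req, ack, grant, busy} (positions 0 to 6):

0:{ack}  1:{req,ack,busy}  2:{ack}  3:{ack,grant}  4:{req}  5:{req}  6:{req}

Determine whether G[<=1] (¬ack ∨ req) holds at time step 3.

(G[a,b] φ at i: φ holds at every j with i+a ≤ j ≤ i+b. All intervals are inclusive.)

False

Check (¬ack ∨ req) at every j in [3,4]:
  j=3: false
  j=4: true
Fails at j=3 → formula fails.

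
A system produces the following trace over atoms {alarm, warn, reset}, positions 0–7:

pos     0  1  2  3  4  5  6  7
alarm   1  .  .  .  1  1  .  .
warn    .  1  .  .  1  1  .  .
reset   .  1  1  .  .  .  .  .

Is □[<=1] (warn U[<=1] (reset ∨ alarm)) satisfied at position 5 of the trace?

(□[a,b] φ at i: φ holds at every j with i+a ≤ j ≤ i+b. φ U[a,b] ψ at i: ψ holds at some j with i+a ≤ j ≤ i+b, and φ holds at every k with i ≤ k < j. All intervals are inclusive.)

False

Check (warn U[<=1] (reset ∨ alarm)) at every j in [5,6]:
  j=5: holds
  j=6: fails
Fails at j=6 → formula fails.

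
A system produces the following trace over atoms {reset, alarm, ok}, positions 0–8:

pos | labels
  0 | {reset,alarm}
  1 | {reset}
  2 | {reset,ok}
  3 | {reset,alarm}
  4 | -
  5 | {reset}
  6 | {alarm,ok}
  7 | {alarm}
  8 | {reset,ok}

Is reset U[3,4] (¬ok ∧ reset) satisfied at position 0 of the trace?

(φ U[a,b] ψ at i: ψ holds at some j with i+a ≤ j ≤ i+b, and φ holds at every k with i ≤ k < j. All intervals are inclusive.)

Yes

Need some j in [3,4] with (¬ok ∧ reset), and reset at every k in [0,j-1].
  j=3: (¬ok ∧ reset) holds; reset holds at every k in [0,2] → satisfied.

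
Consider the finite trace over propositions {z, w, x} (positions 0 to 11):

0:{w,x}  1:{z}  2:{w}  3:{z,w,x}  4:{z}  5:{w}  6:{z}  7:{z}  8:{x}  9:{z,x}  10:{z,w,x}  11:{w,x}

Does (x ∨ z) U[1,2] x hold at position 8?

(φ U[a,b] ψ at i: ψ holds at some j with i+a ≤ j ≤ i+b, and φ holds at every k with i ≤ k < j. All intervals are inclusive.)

Holds

Need some j in [9,10] with x, and (x ∨ z) at every k in [8,j-1].
  j=9: x holds; (x ∨ z) holds at every k in [8,8] → satisfied.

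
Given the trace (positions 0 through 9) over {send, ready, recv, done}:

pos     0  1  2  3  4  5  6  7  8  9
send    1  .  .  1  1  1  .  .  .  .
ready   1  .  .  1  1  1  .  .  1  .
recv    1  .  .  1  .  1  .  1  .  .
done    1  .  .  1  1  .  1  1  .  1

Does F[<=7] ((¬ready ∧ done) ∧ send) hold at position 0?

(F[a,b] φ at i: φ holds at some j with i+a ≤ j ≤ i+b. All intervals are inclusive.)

Check ((¬ready ∧ done) ∧ send) at each j in [0,7]:
  j=0: false
  j=1: false
  j=2: false
  j=3: false
  j=4: false
  j=5: false
  j=6: false
  j=7: false
No position in the window satisfies it → formula fails.

False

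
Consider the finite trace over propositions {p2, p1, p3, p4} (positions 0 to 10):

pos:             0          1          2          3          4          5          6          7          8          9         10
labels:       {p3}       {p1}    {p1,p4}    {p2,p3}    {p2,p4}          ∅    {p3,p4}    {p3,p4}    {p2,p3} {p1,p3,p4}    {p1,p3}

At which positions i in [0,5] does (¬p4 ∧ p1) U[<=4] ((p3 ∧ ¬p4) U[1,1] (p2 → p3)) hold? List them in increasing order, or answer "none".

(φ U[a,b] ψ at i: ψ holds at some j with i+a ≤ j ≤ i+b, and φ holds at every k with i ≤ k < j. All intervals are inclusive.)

0

Evaluate at each i in [0,5]:
  i=0: ✓ (rhs at j=0)
  i=1: ✗ (no rhs in [1,5])
  i=2: ✗ (no rhs in [2,6])
  i=3: ✗ (no rhs in [3,7])
  i=4: ✗ (lhs fails at k=4 before rhs at j=8)
  i=5: ✗ (lhs fails at k=5 before rhs at j=8)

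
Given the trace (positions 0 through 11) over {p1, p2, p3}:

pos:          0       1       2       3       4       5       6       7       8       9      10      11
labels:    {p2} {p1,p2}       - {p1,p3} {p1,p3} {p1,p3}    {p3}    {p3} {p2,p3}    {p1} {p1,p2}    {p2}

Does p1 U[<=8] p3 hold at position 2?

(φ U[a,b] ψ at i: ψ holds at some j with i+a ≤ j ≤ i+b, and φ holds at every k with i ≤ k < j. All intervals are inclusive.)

No

Need some j in [2,10] with p3, and p1 at every k in [2,j-1].
  j=2: p3 false.
  j=3: p3 holds, but p1 fails at k=2 → not this j.
  j=4: p3 holds, but p1 fails at k=2 → not this j.
  j=5: p3 holds, but p1 fails at k=2 → not this j.
  j=6: p3 holds, but p1 fails at k=2 → not this j.
  j=7: p3 holds, but p1 fails at k=2 → not this j.
  j=8: p3 holds, but p1 fails at k=2 → not this j.
  j=9: p3 false.
  j=10: p3 false.
No j in the window works → until fails.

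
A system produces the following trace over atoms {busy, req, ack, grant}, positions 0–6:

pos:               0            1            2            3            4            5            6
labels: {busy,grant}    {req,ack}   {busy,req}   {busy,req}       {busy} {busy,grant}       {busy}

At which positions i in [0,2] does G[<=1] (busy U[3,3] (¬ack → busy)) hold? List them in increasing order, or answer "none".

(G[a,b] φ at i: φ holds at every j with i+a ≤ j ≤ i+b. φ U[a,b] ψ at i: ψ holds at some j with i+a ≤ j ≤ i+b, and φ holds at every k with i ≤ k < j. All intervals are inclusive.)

Evaluate at each i in [0,2]:
  i=0: ✗ (fails at j=0)
  i=1: ✗ (fails at j=1)
  i=2: ✓ (all of [2,3])

2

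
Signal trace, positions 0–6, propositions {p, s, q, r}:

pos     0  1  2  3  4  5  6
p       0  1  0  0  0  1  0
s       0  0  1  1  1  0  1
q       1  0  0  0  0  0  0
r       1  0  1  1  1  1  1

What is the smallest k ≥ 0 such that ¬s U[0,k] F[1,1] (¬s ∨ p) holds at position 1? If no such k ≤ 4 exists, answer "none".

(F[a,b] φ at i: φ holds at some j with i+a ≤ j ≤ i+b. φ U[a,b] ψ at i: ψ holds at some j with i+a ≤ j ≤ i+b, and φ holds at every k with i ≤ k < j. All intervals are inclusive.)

none

Need earliest j ≥ 1 with F[1,1] (¬s ∨ p), and ¬s at every k in [1,j-1].
  j=1: rhs fails.
  j=2: rhs fails.
  j=3: rhs fails.
  j=4: rhs holds but lhs fails at k=2.
  j=5: rhs fails.
No witness within the range → none.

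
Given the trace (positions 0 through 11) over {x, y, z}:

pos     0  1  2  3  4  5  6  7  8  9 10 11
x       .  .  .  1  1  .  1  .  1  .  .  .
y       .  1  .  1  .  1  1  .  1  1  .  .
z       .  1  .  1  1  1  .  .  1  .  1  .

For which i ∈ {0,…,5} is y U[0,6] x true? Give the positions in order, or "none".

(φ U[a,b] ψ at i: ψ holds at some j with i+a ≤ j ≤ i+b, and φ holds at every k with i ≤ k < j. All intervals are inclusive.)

3, 4, 5

Evaluate at each i in [0,5]:
  i=0: ✗ (lhs fails at k=0 before rhs at j=3)
  i=1: ✗ (lhs fails at k=2 before rhs at j=3)
  i=2: ✗ (lhs fails at k=2 before rhs at j=3)
  i=3: ✓ (rhs at j=3)
  i=4: ✓ (rhs at j=4)
  i=5: ✓ (rhs at j=6; lhs holds on [5,5])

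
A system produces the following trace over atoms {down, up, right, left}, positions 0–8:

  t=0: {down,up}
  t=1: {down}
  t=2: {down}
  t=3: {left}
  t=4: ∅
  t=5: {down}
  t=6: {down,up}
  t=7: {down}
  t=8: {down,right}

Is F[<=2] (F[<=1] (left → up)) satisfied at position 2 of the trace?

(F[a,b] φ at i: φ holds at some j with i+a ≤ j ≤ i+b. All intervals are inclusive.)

Yes

Check F[<=1] (left → up) at each j in [2,4]:
  j=2: holds (witness at 2)
  j=3: holds (witness at 4)
  j=4: holds (witness at 4)
Found at j=2 → formula holds.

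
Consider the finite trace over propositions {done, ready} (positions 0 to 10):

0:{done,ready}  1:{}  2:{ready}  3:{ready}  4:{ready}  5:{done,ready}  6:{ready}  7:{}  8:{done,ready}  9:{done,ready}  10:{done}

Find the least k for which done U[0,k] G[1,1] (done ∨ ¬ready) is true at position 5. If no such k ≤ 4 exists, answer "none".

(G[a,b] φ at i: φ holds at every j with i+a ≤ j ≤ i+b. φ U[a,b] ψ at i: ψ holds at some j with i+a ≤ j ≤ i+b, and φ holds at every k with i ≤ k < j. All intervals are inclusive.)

Need earliest j ≥ 5 with G[1,1] (done ∨ ¬ready), and done at every k in [5,j-1].
  j=5: rhs fails.
  j=6: rhs holds; lhs holds on [5,5]. k = 1.

1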